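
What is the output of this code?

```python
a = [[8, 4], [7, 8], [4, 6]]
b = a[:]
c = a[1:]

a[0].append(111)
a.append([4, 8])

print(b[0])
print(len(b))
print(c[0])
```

Key concept: slice with nested mutation.
Step by step:
`a = [[8, 4], [7, 8], [4, 6]]` → a = [[8, 4], [7, 8], [4, 6]]
`b = a[:]` → b = [[8, 4], [7, 8], [4, 6]]
`c = a[1:]` → c = [[7, 8], [4, 6]]
`a[0].append(111)` → a = [[8, 4, 111], [7, 8], [4, 6]]; b = [[8, 4, 111], [7, 8], [4, 6]]
`a.append([4, 8])` → a = [[8, 4, 111], [7, 8], [4, 6], [4, 8]]
`print(b[0])` → prints [8, 4, 111]
`print(len(b))` → prints 3
`print(c[0])` → prints [7, 8]

Answer:
[8, 4, 111]
3
[7, 8]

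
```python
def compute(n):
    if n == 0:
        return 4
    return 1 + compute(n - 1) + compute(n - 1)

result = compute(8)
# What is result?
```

compute(n) = 1 + 2·compute(n-1), compute(0)=4. Closed form: (4+1)·2^8 - 1 = 1279.

Answer: 1279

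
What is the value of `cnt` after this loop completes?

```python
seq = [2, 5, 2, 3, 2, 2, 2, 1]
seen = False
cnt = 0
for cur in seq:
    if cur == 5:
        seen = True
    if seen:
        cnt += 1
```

Count elements after first 5 in [2, 5, 2, 3, 2, 2, 2, 1]
`cnt` takes the values: 0 → 1 → 2 → 3 → 4 → 5 → 6 → 7

Answer: 7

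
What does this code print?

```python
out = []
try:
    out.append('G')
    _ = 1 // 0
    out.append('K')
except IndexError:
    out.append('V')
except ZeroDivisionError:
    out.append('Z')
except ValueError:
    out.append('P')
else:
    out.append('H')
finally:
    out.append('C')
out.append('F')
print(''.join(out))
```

Execution trace: 'G' (try body) → 'Z' (except ZeroDivisionError) → 'C' (finally) → 'F' (after the try/except). Output: GZCF

Answer: GZCF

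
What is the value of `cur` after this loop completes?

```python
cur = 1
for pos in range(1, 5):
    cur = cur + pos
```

Start at 1, add 1 through 4
`cur` takes the values: 1 → 2 → 4 → 7 → 11

Answer: 11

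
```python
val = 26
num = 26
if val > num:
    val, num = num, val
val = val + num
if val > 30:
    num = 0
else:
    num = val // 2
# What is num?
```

Trace:
`val = 26` → val = 26
`num = 26` → num = 26
`if val > num: ...` → val > num is False → no variable changes
`val = val + num` → val = 52
`if val > 30: ...` → val > 30 is True → num = 0
So num = 0

Answer: 0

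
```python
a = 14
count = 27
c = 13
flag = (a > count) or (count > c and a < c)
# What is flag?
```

Trace:
`a = 14` → a = 14
`count = 27` → count = 27
`c = 13` → c = 13
`flag = (a > count) or (count > c and a < c)` → flag = False
So flag = False

Answer: False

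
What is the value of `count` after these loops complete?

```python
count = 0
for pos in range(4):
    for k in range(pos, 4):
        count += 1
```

Upper triangle: 4 + 3 + ... + 1
`count` takes the values: 0 → 1 → 2 → 3 → 4 → 5 → 6 → 7 → 8 → 9 → 10

Answer: 10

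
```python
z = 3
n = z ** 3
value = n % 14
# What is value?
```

Trace:
`z = 3` → z = 3
`n = z ** 3` → n = 27
`value = n % 14` → value = 13
So value = 13

Answer: 13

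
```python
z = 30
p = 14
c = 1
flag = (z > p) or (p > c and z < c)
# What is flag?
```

Trace:
`z = 30` → z = 30
`p = 14` → p = 14
`c = 1` → c = 1
`flag = (z > p) or (p > c and z < c)` → flag = True
So flag = True

Answer: True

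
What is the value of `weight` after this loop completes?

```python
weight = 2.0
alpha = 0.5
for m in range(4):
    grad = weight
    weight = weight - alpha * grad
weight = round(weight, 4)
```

Gradient descent: w = 2.0 * (1 - 0.5)^4
`weight` takes the values: 2.0 → 1.0 → 0.5 → 0.25 → 0.125

Answer: 0.125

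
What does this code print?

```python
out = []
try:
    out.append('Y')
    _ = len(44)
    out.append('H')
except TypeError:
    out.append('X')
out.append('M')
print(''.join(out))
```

Execution trace: 'Y' (try body) → 'X' (except TypeError) → 'M' (after the try/except). Output: YXM

Answer: YXM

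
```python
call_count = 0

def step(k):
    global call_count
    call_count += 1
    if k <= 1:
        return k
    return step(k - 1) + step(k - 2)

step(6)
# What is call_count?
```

Calls(k) = 1 + Calls(k-1) + Calls(k-2); Calls(0)=Calls(1)=1. For k=6 this gives 25.

Answer: 25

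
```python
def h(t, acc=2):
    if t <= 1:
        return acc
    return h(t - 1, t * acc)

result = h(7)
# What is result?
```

Accumulator trace (n, acc): (7, 2) -> (6, 14) -> (5, 84) -> (4, 420) -> (3, 1680) -> (2, 5040) -> (1, 10080) -> return 10080

Answer: 10080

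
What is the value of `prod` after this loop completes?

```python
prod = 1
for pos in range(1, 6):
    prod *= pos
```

5! = 120
`prod` takes the values: 1 → 2 → 6 → 24 → 120

Answer: 120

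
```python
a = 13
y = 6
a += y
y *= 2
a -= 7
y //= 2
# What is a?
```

Trace:
`a = 13` → a = 13
`y = 6` → y = 6
`a += y` → a = 19
`y *= 2` → y = 12
`a -= 7` → a = 12
`y //= 2` → y = 6
So a = 12

Answer: 12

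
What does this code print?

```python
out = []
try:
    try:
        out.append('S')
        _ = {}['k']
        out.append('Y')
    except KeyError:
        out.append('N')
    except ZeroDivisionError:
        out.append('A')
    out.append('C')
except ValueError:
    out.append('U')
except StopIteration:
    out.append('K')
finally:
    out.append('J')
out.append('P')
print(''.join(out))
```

Execution trace: 'S' (inner try body) → 'N' (inner except KeyError) → 'C' (try body, no exception) → 'J' (finally) → 'P' (after the try/except). Output: SNCJP

Answer: SNCJP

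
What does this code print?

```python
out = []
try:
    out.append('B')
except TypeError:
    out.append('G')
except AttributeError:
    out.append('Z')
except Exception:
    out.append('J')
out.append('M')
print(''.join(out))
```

Execution trace: 'B' (try body, no exception) → 'M' (after the try/except). Output: BM

Answer: BM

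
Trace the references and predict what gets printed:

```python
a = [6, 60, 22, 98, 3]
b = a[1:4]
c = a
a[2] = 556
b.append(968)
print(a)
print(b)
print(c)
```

Key concept: slice vs alias.
Step by step:
`a = [6, 60, 22, 98, 3]` → a = [6, 60, 22, 98, 3]
`b = a[1:4]` → b = [60, 22, 98]
`c = a` → c = [6, 60, 22, 98, 3] (same object as a)
`a[2] = 556` → a = [6, 60, 556, 98, 3] (same object as c); c = [6, 60, 556, 98, 3] (same object as a)
`b.append(968)` → b = [60, 22, 98, 968]
`print(a)` → prints [6, 60, 556, 98, 3]
`print(b)` → prints [60, 22, 98, 968]
`print(c)` → prints [6, 60, 556, 98, 3]

Answer:
[6, 60, 556, 98, 3]
[60, 22, 98, 968]
[6, 60, 556, 98, 3]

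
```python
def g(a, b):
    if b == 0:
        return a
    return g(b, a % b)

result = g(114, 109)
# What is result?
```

g(114, 109) -> g(109, 5) -> g(5, 4) -> g(4, 1) -> g(1, 0) -> 1

Answer: 1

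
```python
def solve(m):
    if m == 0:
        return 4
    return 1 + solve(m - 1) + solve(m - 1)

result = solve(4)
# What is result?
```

solve(m) = 1 + 2·solve(m-1), solve(0)=4. Closed form: (4+1)·2^4 - 1 = 79.

Answer: 79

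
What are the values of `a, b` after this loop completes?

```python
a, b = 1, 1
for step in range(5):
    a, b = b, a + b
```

Fibonacci: after 5 iterations
`a, b` takes the values: (1, 1) → (1, 2) → (2, 3) → (3, 5) → (5, 8) → (8, 13)

Answer: 8, 13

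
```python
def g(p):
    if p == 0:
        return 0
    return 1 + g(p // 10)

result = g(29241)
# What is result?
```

Count of digits of 29241: 5

Answer: 5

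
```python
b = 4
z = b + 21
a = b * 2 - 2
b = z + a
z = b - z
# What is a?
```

Trace:
`b = 4` → b = 4
`z = b + 21` → z = 25
`a = b * 2 - 2` → a = 6
`b = z + a` → b = 31
`z = b - z` → z = 6
So a = 6

Answer: 6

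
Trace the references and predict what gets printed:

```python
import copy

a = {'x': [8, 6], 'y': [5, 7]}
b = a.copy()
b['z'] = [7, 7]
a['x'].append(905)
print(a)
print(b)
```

Key concept: shallow copy of dict with mutable values.
Step by step:
`a = {'x': [8, 6], 'y': [5, 7]}` → a = {'x': [8, 6], 'y': [5, 7]}
`b = a.copy()` → b = {'x': [8, 6], 'y': [5, 7]}
`b['z'] = [7, 7]` → b = {'x': [8, 6], 'y': [5, 7], 'z': [7, 7]}
`a['x'].append(905)` → a = {'x': [8, 6, 905], 'y': [5, 7]}; b = {'x': [8, 6, 905], 'y': [5, 7], 'z': [7, 7]}
`print(a)` → prints {'x': [8, 6, 905], 'y': [5, 7]}
`print(b)` → prints {'x': [8, 6, 905], 'y': [5, 7], 'z': [7, 7]}

Answer:
{'x': [8, 6, 905], 'y': [5, 7]}
{'x': [8, 6, 905], 'y': [5, 7], 'z': [7, 7]}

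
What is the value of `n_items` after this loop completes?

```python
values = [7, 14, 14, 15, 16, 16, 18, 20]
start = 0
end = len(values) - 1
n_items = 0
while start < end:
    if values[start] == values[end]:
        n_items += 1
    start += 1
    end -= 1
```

Count matching pairs from ends
`n_items` takes the values: 0

Answer: 0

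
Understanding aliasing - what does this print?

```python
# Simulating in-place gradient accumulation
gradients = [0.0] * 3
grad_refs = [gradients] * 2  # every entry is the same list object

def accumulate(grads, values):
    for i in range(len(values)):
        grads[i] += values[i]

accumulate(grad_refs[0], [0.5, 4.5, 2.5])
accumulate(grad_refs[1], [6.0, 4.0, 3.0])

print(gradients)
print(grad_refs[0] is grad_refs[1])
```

Key concept: gradient accumulation aliasing.
Step by step:
`gradients = [0.0] * 3` → gradients = [0.0, 0.0, 0.0]
`grad_refs = [gradients] * 2` → grad_refs = [[0.0, 0.0, 0.0], [0.0, 0.0, 0.0]]
`accumulate(grad_refs[0], [0.5, 4.5, 2.5])` → gradients = [0.5, 4.5, 2.5]; grad_refs = [[0.5, 4.5, 2.5], [0.5, 4.5, 2.5]]
`accumulate(grad_refs[1], [6.0, 4.0, 3.0])` → gradients = [6.5, 8.5, 5.5]; grad_refs = [[6.5, 8.5, 5.5], [6.5, 8.5, 5.5]]
`print(gradients)` → prints [6.5, 8.5, 5.5]
`print(grad_refs[0] is grad_refs[1])` → prints True

Answer:
[6.5, 8.5, 5.5]
True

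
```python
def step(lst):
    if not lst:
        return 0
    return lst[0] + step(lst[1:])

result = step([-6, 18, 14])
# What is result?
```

(-6) + 18 + 14 + 0 = 26

Answer: 26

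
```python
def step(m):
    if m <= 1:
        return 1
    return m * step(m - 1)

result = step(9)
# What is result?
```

step(9) = 9 * 8 * 7 * 6 * 5 * 4 * 3 * 2 * 1 = 362880

Answer: 362880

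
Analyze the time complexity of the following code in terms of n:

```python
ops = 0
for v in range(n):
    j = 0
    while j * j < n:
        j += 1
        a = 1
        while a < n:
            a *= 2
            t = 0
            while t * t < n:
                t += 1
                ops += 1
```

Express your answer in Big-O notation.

Each loop level contributes: n × √n × log n × √n. Multiplying the contributions gives O(n^2 log n).

Answer: O(n^2 log n)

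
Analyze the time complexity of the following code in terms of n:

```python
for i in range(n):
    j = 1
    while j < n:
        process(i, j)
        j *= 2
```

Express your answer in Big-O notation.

This is Linear outer loop, logarithmic inner loop. Time complexity: O(n log n).

Answer: O(n log n)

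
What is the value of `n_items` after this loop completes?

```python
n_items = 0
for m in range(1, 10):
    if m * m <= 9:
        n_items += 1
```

Count numbers where m² ≤ 9
`n_items` takes the values: 0 → 1 → 2 → 3

Answer: 3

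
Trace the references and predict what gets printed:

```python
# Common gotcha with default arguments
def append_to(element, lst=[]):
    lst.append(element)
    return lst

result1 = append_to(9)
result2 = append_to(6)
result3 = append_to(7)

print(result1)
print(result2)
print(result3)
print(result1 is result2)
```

Key concept: mutable default argument gotcha.
Step by step:
`result1 = append_to(9)` → result1 = [9]
`result2 = append_to(6)` → result1 = [9, 6] (same object as result2); result2 = [9, 6] (same object as result1)
`result3 = append_to(7)` → result1 = [9, 6, 7] (same object as result2, result3); result2 = [9, 6, 7] (same object as result1, result3); result3 = [9, 6, 7] (same object as result1, result2)
`print(result1)` → prints [9, 6, 7]
`print(result2)` → prints [9, 6, 7]
`print(result3)` → prints [9, 6, 7]
`print(result1 is result2)` → prints True

Answer:
[9, 6, 7]
[9, 6, 7]
[9, 6, 7]
True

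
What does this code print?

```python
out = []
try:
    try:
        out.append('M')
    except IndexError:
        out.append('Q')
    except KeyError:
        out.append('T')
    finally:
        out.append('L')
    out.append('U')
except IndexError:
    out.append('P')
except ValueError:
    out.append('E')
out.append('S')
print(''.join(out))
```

Execution trace: 'M' (inner try body, no exception) → 'L' (inner finally) → 'U' (try body, no exception) → 'S' (after the try/except). Output: MLUS

Answer: MLUS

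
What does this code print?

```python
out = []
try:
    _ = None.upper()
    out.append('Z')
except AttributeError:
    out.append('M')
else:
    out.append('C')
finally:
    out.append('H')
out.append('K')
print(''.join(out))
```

Execution trace: 'M' (except AttributeError) → 'H' (finally) → 'K' (after the try/except). Output: MHK

Answer: MHK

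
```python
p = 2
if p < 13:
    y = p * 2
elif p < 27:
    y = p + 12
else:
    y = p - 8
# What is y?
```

Trace:
`p = 2` → p = 2
`if p < 13: ...` → p < 13 is True → y = 4
So y = 4

Answer: 4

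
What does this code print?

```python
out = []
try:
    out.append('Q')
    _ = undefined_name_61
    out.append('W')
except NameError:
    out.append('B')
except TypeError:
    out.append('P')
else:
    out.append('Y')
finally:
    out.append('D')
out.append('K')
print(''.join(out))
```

Execution trace: 'Q' (try body) → 'B' (except NameError) → 'D' (finally) → 'K' (after the try/except). Output: QBDK

Answer: QBDK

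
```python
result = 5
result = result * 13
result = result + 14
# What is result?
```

Trace:
`result = 5` → result = 5
`result = result * 13` → result = 65
`result = result + 14` → result = 79
So result = 79

Answer: 79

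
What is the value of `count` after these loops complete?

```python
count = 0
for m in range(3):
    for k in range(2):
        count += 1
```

3 * 2 = 6
`count` takes the values: 0 → 1 → 2 → 3 → 4 → 5 → 6

Answer: 6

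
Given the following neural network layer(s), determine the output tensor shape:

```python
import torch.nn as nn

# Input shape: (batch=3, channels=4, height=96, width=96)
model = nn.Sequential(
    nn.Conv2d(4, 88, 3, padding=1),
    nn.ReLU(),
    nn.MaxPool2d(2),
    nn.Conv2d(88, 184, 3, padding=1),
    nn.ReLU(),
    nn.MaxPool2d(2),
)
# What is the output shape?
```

Input: (3, 4, 96, 96) -> after first Conv2d: (3, 88, 96, 96) -> after first MaxPool2d: (3, 88, 48, 48) -> after second Conv2d: (3, 184, 48, 48) -> Output: (3, 184, 24, 24)

Answer: (3, 184, 24, 24)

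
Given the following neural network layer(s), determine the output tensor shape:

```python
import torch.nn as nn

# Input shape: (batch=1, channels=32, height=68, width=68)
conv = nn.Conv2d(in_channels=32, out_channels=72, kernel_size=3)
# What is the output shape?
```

Input: (1, 32, 68, 68) -> Output: (1, 72, 66, 66)

Answer: (1, 72, 66, 66)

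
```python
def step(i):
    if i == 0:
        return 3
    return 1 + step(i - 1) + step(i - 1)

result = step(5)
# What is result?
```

step(i) = 1 + 2·step(i-1), step(0)=3. Closed form: (3+1)·2^5 - 1 = 127.

Answer: 127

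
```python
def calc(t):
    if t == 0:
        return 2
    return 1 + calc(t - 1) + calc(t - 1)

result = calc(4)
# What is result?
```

calc(t) = 1 + 2·calc(t-1), calc(0)=2. Closed form: (2+1)·2^4 - 1 = 47.

Answer: 47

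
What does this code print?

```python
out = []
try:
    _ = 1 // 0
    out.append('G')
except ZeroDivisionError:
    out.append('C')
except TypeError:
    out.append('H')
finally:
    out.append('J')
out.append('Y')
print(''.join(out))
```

Execution trace: 'C' (except ZeroDivisionError) → 'J' (finally) → 'Y' (after the try/except). Output: CJY

Answer: CJY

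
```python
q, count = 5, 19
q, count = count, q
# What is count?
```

Trace:
`q, count = 5, 19` → q = 5; count = 19
`q, count = count, q` → q = 19; count = 5
So count = 5

Answer: 5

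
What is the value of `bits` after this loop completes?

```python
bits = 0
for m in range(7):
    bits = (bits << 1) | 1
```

Build 7 consecutive 1-bits: 0b1111111
`bits` takes the values: 0 → 1 → 3 → 7 → 15 → 31 → 63 → 127

Answer: 127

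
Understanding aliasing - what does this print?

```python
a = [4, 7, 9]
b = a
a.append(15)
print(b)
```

Key concept: basic list aliasing.
Step by step:
`a = [4, 7, 9]` → a = [4, 7, 9]
`b = a` → b = [4, 7, 9] (same object as a)
`a.append(15)` → a = [4, 7, 9, 15] (same object as b); b = [4, 7, 9, 15] (same object as a)
`print(b)` → prints [4, 7, 9, 15]

Answer: [4, 7, 9, 15]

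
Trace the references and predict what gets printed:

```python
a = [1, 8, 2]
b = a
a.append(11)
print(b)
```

Key concept: basic list aliasing.
Step by step:
`a = [1, 8, 2]` → a = [1, 8, 2]
`b = a` → b = [1, 8, 2] (same object as a)
`a.append(11)` → a = [1, 8, 2, 11] (same object as b); b = [1, 8, 2, 11] (same object as a)
`print(b)` → prints [1, 8, 2, 11]

Answer: [1, 8, 2, 11]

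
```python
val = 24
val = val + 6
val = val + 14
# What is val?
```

Trace:
`val = 24` → val = 24
`val = val + 6` → val = 30
`val = val + 14` → val = 44
So val = 44

Answer: 44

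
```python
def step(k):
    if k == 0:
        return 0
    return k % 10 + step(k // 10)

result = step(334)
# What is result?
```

Sum of digits of 334: 4 + 3 + 3 = 10

Answer: 10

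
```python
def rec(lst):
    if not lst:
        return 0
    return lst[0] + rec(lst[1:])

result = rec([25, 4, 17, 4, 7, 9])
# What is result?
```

25 + 4 + 17 + 4 + 7 + 9 + 0 = 66

Answer: 66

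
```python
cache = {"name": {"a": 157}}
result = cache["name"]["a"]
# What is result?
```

Trace:
`cache = {"name": {"a": 157}}` → cache = {'name': {'a': 157}}
`result = cache["name"]["a"]` → result = 157
So result = 157

Answer: 157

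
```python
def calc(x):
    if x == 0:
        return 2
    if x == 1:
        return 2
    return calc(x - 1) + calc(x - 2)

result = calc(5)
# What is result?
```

Build up from base cases: calc(0)=2, calc(1)=2, calc(2)=4, calc(3)=6, calc(4)=10, calc(5)=16

Answer: 16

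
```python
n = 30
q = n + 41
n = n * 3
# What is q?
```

Trace:
`n = 30` → n = 30
`q = n + 41` → q = 71
`n = n * 3` → n = 90
So q = 71

Answer: 71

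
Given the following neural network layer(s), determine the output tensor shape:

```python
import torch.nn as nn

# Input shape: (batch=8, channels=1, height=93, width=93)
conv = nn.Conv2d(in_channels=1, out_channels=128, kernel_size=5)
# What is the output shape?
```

Input: (8, 1, 93, 93) -> Output: (8, 128, 89, 89)

Answer: (8, 128, 89, 89)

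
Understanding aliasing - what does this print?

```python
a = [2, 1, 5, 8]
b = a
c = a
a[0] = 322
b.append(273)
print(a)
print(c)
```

Key concept: multiple aliases.
Step by step:
`a = [2, 1, 5, 8]` → a = [2, 1, 5, 8]
`b = a` → b = [2, 1, 5, 8] (same object as a)
`c = a` → c = [2, 1, 5, 8] (same object as a, b)
`a[0] = 322` → a = [322, 1, 5, 8] (same object as b, c); b = [322, 1, 5, 8] (same object as a, c); c = [322, 1, 5, 8] (same object as a, b)
`b.append(273)` → a = [322, 1, 5, 8, 273] (same object as b, c); b = [322, 1, 5, 8, 273] (same object as a, c); c = [322, 1, 5, 8, 273] (same object as a, b)
`print(a)` → prints [322, 1, 5, 8, 273]
`print(c)` → prints [322, 1, 5, 8, 273]

Answer:
[322, 1, 5, 8, 273]
[322, 1, 5, 8, 273]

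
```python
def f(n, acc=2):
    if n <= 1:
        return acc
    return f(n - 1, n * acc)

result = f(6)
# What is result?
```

Accumulator trace (n, acc): (6, 2) -> (5, 12) -> (4, 60) -> (3, 240) -> (2, 720) -> (1, 1440) -> return 1440

Answer: 1440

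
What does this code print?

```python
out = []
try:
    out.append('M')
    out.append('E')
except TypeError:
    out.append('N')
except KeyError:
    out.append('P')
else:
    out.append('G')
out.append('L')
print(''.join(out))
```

Execution trace: 'M' (try body) → 'E' (try body, no exception) → 'G' (else) → 'L' (after the try/except). Output: MEGL

Answer: MEGL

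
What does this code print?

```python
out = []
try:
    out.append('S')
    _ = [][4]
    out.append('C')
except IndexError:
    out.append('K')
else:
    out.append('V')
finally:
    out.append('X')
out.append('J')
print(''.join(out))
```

Execution trace: 'S' (try body) → 'K' (except IndexError) → 'X' (finally) → 'J' (after the try/except). Output: SKXJ

Answer: SKXJ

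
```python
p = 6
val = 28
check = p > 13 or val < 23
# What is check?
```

Trace:
`p = 6` → p = 6
`val = 28` → val = 28
`check = p > 13 or val < 23` → check = False
So check = False

Answer: False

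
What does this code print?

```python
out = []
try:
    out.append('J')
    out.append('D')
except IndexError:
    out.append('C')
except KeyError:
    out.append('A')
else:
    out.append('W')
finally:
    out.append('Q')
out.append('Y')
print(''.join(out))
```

Execution trace: 'J' (try body) → 'D' (try body, no exception) → 'W' (else) → 'Q' (finally) → 'Y' (after the try/except). Output: JDWQY

Answer: JDWQY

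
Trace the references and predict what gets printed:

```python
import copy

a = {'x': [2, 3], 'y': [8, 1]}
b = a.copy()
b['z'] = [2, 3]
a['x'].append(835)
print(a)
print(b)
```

Key concept: shallow copy of dict with mutable values.
Step by step:
`a = {'x': [2, 3], 'y': [8, 1]}` → a = {'x': [2, 3], 'y': [8, 1]}
`b = a.copy()` → b = {'x': [2, 3], 'y': [8, 1]}
`b['z'] = [2, 3]` → b = {'x': [2, 3], 'y': [8, 1], 'z': [2, 3]}
`a['x'].append(835)` → a = {'x': [2, 3, 835], 'y': [8, 1]}; b = {'x': [2, 3, 835], 'y': [8, 1], 'z': [2, 3]}
`print(a)` → prints {'x': [2, 3, 835], 'y': [8, 1]}
`print(b)` → prints {'x': [2, 3, 835], 'y': [8, 1], 'z': [2, 3]}

Answer:
{'x': [2, 3, 835], 'y': [8, 1]}
{'x': [2, 3, 835], 'y': [8, 1], 'z': [2, 3]}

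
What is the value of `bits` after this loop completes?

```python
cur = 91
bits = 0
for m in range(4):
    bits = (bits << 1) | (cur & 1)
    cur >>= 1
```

Reverse lowest 4 bits of 91
`bits` takes the values: 0 → 1 → 3 → 6 → 13

Answer: 13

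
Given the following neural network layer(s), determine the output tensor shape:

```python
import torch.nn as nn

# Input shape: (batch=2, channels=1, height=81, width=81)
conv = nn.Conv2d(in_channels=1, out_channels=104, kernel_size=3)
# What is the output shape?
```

Input: (2, 1, 81, 81) -> Output: (2, 104, 79, 79)

Answer: (2, 104, 79, 79)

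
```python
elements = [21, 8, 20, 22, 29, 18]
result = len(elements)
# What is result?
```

Trace:
`elements = [21, 8, 20, 22, 29, 18]` → elements = [21, 8, 20, 22, 29, 18]
`result = len(elements)` → result = 6
So result = 6

Answer: 6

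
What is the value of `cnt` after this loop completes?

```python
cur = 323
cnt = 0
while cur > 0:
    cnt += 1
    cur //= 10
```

Count digits by repeated division by 10
`cnt` takes the values: 0 → 1 → 2 → 3

Answer: 3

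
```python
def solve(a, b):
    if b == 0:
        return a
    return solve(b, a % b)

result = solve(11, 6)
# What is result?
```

solve(11, 6) -> solve(6, 5) -> solve(5, 1) -> solve(1, 0) -> 1

Answer: 1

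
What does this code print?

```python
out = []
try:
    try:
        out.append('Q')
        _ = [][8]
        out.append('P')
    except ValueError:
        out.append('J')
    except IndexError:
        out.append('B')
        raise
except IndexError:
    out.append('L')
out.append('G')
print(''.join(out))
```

Execution trace: 'Q' (inner try body) → 'B' (inner except IndexError) → 'L' (outer except IndexError) → 'G' (after the try/except). Output: QBLG

Answer: QBLG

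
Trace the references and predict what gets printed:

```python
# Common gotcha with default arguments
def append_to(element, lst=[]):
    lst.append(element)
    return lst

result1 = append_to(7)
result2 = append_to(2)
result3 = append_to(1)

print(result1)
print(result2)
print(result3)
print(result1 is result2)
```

Key concept: mutable default argument gotcha.
Step by step:
`result1 = append_to(7)` → result1 = [7]
`result2 = append_to(2)` → result1 = [7, 2] (same object as result2); result2 = [7, 2] (same object as result1)
`result3 = append_to(1)` → result1 = [7, 2, 1] (same object as result2, result3); result2 = [7, 2, 1] (same object as result1, result3); result3 = [7, 2, 1] (same object as result1, result2)
`print(result1)` → prints [7, 2, 1]
`print(result2)` → prints [7, 2, 1]
`print(result3)` → prints [7, 2, 1]
`print(result1 is result2)` → prints True

Answer:
[7, 2, 1]
[7, 2, 1]
[7, 2, 1]
True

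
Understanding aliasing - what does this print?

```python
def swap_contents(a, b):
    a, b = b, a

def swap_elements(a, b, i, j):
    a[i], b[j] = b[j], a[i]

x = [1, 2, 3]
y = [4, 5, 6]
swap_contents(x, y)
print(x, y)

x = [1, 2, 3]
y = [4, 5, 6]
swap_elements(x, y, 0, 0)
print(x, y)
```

Key concept: parameter rebinding vs mutation.
Step by step:
`x = [1, 2, 3]` → x = [1, 2, 3]
`y = [4, 5, 6]` → y = [4, 5, 6]
`swap_contents(x, y)` → no visible change to tracked variables
`print(x, y)` → prints [1, 2, 3] [4, 5, 6]
`x = [1, 2, 3]` → x = [1, 2, 3]
`y = [4, 5, 6]` → y = [4, 5, 6]
`swap_elements(x, y, 0, 0)` → x = [4, 2, 3]; y = [1, 5, 6]
`print(x, y)` → prints [4, 2, 3] [1, 5, 6]

Answer:
[1, 2, 3] [4, 5, 6]
[4, 2, 3] [1, 5, 6]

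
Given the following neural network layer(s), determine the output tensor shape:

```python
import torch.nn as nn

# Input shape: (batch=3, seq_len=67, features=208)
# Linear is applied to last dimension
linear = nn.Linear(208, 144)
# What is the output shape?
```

Input: (3, 67, 208) -> Output: (3, 67, 144)

Answer: (3, 67, 144)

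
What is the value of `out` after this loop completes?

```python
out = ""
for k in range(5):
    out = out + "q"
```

Repeat 'q' 5 times
`out` takes the values: "" → "q" → "qq" → "qqq" → "qqqq" → "qqqqq"

Answer: "qqqqq"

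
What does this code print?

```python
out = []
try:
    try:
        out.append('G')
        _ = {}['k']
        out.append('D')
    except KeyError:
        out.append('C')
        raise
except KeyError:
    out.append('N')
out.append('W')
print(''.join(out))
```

Execution trace: 'G' (try body) → 'C' (except KeyError) → 'N' (outer except KeyError) → 'W' (after the try/except). Output: GCNW

Answer: GCNW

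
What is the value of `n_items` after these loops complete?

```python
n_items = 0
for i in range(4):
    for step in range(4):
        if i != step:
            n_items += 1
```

4² - 4 (exclude diagonal)
`n_items` takes the values: 0 → 1 → 2 → 3 → 4 → 5 → 6 → 7 → 8 → 9 → 10 → 11 → 12

Answer: 12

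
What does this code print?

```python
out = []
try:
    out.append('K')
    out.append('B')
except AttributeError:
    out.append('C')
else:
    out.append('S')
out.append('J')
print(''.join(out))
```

Execution trace: 'K' (try body) → 'B' (try body, no exception) → 'S' (else) → 'J' (after the try/except). Output: KBSJ

Answer: KBSJ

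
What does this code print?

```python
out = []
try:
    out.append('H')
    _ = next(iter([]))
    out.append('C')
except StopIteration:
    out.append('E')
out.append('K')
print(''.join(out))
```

Execution trace: 'H' (try body) → 'E' (except StopIteration) → 'K' (after the try/except). Output: HEK

Answer: HEK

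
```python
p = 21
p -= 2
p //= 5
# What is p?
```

Trace:
`p = 21` → p = 21
`p -= 2` → p = 19
`p //= 5` → p = 3
So p = 3

Answer: 3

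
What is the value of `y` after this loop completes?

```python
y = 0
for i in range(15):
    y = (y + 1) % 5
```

Increment mod 5, 15 times = 0
`y` takes the values: 0 → 1 → 2 → 3 → 4 → 0 → 1 → 2 → 3 → 4 → 0 → 1 → 2 → 3 → 4 → 0

Answer: 0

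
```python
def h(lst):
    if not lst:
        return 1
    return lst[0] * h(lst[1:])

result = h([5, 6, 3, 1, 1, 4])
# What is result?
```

Product over [5, 6, 3, 1, 1, 4] = 5 * 6 * 3 * 1 * 1 * 4 = 360

Answer: 360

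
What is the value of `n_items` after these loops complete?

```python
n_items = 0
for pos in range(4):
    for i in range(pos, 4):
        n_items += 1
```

Upper triangle: 4 + 3 + ... + 1
`n_items` takes the values: 0 → 1 → 2 → 3 → 4 → 5 → 6 → 7 → 8 → 9 → 10

Answer: 10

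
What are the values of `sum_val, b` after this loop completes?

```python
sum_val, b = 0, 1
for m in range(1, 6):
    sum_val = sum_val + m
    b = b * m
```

Sum and factorial of 1 to 5
`sum_val, b` takes the values: (0, 1) → (1, 1) → (3, 1) → (3, 2) → (6, 2) → (6, 6) → (10, 6) → (10, 24) → (15, 24) → (15, 120)

Answer: 15, 120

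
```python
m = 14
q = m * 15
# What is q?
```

Trace:
`m = 14` → m = 14
`q = m * 15` → q = 210
So q = 210

Answer: 210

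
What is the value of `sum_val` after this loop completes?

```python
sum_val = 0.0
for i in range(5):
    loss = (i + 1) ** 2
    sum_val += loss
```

Sum of squared losses 1² + 2² + ... + 5²
`sum_val` takes the values: 0.0 → 1.0 → 5.0 → 14.0 → 30.0 → 55.0

Answer: 55.0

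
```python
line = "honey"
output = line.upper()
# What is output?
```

Trace:
`line = "honey"` → line = 'honey'
`output = line.upper()` → output = 'HONEY'
So output = 'HONEY'

Answer: 'HONEY'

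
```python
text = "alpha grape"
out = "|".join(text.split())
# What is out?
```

Trace:
`text = "alpha grape"` → text = 'alpha grape'
`out = "|".join(text.split())` → out = 'alpha|grape'
So out = 'alpha|grape'

Answer: 'alpha|grape'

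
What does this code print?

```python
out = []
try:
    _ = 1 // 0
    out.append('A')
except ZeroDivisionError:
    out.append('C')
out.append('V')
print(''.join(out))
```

Execution trace: 'C' (except ZeroDivisionError) → 'V' (after the try/except). Output: CV

Answer: CV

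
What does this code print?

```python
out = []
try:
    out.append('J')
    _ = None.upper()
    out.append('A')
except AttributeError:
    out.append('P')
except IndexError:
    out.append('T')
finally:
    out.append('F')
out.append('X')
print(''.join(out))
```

Execution trace: 'J' (try body) → 'P' (except AttributeError) → 'F' (finally) → 'X' (after the try/except). Output: JPFX

Answer: JPFX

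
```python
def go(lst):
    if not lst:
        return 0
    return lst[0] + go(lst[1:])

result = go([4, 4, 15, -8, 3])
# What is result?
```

4 + 4 + 15 + (-8) + 3 + 0 = 18

Answer: 18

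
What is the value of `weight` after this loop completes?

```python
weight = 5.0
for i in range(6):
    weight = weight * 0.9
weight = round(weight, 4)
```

Exponential decay: 5.0 * 0.9^6
`weight` takes the values: 5.0 → 4.5 → 4.05 → 3.645 → 3.2805 → 2.95245 → 2.657205 → 2.6572

Answer: 2.6572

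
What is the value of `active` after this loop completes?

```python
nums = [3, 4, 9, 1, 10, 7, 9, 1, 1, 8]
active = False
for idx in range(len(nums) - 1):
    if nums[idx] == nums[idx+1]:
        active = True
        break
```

Check consecutive duplicates in [3, 4, 9, 1, 10, 7, 9, 1, 1, 8]
`active` takes the values: False → True

Answer: True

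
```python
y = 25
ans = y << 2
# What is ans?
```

Trace:
`y = 25` → y = 25
`ans = y << 2` → ans = 100
So ans = 100

Answer: 100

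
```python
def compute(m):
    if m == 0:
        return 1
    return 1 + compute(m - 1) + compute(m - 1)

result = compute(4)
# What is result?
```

compute(m) = 1 + 2·compute(m-1), compute(0)=1. Closed form: (1+1)·2^4 - 1 = 31.

Answer: 31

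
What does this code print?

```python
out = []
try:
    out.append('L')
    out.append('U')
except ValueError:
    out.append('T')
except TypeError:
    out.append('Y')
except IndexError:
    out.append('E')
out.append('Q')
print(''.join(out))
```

Execution trace: 'L' (try body) → 'U' (try body, no exception) → 'Q' (after the try/except). Output: LUQ

Answer: LUQ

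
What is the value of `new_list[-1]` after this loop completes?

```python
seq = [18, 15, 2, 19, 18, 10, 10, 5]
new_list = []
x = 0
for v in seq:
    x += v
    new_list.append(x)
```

Cumulative sum ends at 97
`new_list` takes the values: [] → [18] → [18, 33] → [18, 33, 35] → [18, 33, 35, 54] → [18, 33, 35, 54, 72] → [18, 33, 35, 54, 72, 82] → [18, 33, 35, 54, 72, 82, 92] → [18, 33, 35, 54, 72, 82, 92, 97]
So `new_list[-1]` = 97

Answer: 97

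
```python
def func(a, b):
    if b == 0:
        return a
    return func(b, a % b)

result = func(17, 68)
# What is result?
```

func(17, 68) -> func(68, 17) -> func(17, 0) -> 17

Answer: 17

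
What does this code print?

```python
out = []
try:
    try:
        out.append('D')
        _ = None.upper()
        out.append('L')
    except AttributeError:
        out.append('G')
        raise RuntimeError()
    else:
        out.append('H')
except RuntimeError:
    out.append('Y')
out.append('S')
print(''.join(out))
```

Execution trace: 'D' (inner try body) → 'G' (inner except AttributeError) → 'Y' (outer except RuntimeError) → 'S' (after the try/except). Output: DGYS

Answer: DGYS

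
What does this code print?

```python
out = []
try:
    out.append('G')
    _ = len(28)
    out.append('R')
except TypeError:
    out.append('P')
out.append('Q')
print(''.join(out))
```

Execution trace: 'G' (try body) → 'P' (except TypeError) → 'Q' (after the try/except). Output: GPQ

Answer: GPQ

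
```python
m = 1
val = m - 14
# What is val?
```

Trace:
`m = 1` → m = 1
`val = m - 14` → val = -13
So val = -13

Answer: -13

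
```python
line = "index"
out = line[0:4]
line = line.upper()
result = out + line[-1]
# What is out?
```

Trace:
`line = "index"` → line = 'index'
`out = line[0:4]` → out = 'inde'
`line = line.upper()` → line = 'INDEX'
`result = out + line[-1]` → result = 'indeX'
So out = 'inde'

Answer: 'inde'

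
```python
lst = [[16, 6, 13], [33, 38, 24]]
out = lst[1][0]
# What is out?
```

Trace:
`lst = [[16, 6, 13], [33, 38, 24]]` → lst = [[16, 6, 13], [33, 38, 24]]
`out = lst[1][0]` → out = 33
So out = 33

Answer: 33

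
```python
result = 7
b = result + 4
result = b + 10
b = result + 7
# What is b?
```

Trace:
`result = 7` → result = 7
`b = result + 4` → b = 11
`result = b + 10` → result = 21
`b = result + 7` → b = 28
So b = 28

Answer: 28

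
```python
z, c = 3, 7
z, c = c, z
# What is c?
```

Trace:
`z, c = 3, 7` → z = 3; c = 7
`z, c = c, z` → z = 7; c = 3
So c = 3

Answer: 3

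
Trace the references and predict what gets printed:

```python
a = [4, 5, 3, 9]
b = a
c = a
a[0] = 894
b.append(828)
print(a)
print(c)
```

Key concept: multiple aliases.
Step by step:
`a = [4, 5, 3, 9]` → a = [4, 5, 3, 9]
`b = a` → b = [4, 5, 3, 9] (same object as a)
`c = a` → c = [4, 5, 3, 9] (same object as a, b)
`a[0] = 894` → a = [894, 5, 3, 9] (same object as b, c); b = [894, 5, 3, 9] (same object as a, c); c = [894, 5, 3, 9] (same object as a, b)
`b.append(828)` → a = [894, 5, 3, 9, 828] (same object as b, c); b = [894, 5, 3, 9, 828] (same object as a, c); c = [894, 5, 3, 9, 828] (same object as a, b)
`print(a)` → prints [894, 5, 3, 9, 828]
`print(c)` → prints [894, 5, 3, 9, 828]

Answer:
[894, 5, 3, 9, 828]
[894, 5, 3, 9, 828]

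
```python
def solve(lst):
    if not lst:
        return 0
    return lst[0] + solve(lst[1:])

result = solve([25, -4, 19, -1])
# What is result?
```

25 + (-4) + 19 + (-1) + 0 = 39

Answer: 39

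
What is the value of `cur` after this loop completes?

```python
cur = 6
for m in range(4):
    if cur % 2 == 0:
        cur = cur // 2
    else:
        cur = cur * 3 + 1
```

Collatz-style transformation from 6
`cur` takes the values: 6 → 3 → 10 → 5 → 16

Answer: 16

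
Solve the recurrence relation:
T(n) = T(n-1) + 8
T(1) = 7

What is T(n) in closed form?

Unrolling: T(n) = T(1) + 8·(n-1) = 7 + 8(n-1) = 8n - 1.

Answer: T(n) = 8n - 1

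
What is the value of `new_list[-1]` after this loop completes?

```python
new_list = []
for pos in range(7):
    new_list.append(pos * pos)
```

Last element of squares 0 to 6
`new_list` takes the values: [] → [0] → [0, 1] → [0, 1, 4] → [0, 1, 4, 9] → [0, 1, 4, 9, 16] → [0, 1, 4, 9, 16, 25] → [0, 1, 4, 9, 16, 25, 36]
So `new_list[-1]` = 36

Answer: 36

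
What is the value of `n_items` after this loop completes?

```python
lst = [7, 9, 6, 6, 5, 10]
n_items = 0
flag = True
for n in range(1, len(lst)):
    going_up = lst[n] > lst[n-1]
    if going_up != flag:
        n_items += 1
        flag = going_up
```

Count direction changes in [7, 9, 6, 6, 5, 10]
`n_items` takes the values: 0 → 1 → 2

Answer: 2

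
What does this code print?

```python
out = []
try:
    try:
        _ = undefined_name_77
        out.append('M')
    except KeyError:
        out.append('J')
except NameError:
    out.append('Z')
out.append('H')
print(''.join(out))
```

Execution trace: 'Z' (outer except NameError) → 'H' (after the try/except). Output: ZH

Answer: ZH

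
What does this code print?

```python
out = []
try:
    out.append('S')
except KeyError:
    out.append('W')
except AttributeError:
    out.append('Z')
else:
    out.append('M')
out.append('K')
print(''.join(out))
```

Execution trace: 'S' (try body, no exception) → 'M' (else) → 'K' (after the try/except). Output: SMK

Answer: SMK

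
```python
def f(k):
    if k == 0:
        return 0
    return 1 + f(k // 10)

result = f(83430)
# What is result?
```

Count of digits of 83430: 5

Answer: 5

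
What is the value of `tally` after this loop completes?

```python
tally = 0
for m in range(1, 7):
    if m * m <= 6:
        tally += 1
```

Count numbers where m² ≤ 6
`tally` takes the values: 0 → 1 → 2

Answer: 2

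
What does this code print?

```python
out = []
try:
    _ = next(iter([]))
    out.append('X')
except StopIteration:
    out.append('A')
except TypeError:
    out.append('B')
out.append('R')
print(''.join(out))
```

Execution trace: 'A' (except StopIteration) → 'R' (after the try/except). Output: AR

Answer: AR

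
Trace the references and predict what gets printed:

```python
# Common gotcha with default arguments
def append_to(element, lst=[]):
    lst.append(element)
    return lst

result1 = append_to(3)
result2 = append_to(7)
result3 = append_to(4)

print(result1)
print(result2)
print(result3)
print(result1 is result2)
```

Key concept: mutable default argument gotcha.
Step by step:
`result1 = append_to(3)` → result1 = [3]
`result2 = append_to(7)` → result1 = [3, 7] (same object as result2); result2 = [3, 7] (same object as result1)
`result3 = append_to(4)` → result1 = [3, 7, 4] (same object as result2, result3); result2 = [3, 7, 4] (same object as result1, result3); result3 = [3, 7, 4] (same object as result1, result2)
`print(result1)` → prints [3, 7, 4]
`print(result2)` → prints [3, 7, 4]
`print(result3)` → prints [3, 7, 4]
`print(result1 is result2)` → prints True

Answer:
[3, 7, 4]
[3, 7, 4]
[3, 7, 4]
True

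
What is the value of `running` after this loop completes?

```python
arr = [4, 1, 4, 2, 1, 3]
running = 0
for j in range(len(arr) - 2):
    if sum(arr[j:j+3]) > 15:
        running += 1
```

Count windows with sum > 15
`running` takes the values: 0

Answer: 0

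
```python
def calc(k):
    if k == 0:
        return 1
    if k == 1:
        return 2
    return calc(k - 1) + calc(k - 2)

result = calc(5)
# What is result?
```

Build up from base cases: calc(0)=1, calc(1)=2, calc(2)=3, calc(3)=5, calc(4)=8, calc(5)=13

Answer: 13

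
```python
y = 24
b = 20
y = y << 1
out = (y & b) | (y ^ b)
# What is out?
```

Trace:
`y = 24` → y = 24
`b = 20` → b = 20
`y = y << 1` → y = 48
`out = (y & b) | (y ^ b)` → out = 52
So out = 52

Answer: 52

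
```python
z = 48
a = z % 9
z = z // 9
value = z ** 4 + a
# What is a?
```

Trace:
`z = 48` → z = 48
`a = z % 9` → a = 3
`z = z // 9` → z = 5
`value = z ** 4 + a` → value = 628
So a = 3

Answer: 3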